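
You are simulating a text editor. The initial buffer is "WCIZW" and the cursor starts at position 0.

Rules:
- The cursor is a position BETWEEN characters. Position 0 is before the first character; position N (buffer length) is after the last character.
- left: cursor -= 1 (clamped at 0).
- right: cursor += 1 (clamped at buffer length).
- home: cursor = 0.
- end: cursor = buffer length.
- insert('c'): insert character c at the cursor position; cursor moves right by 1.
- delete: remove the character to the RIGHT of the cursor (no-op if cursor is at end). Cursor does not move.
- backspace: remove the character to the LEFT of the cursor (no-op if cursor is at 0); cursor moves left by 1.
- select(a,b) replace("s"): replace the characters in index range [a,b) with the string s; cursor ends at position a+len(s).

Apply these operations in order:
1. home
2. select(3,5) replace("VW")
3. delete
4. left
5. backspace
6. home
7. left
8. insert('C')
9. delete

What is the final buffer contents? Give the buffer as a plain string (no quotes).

Answer: CCIW

Derivation:
After op 1 (home): buf='WCIZW' cursor=0
After op 2 (select(3,5) replace("VW")): buf='WCIVW' cursor=5
After op 3 (delete): buf='WCIVW' cursor=5
After op 4 (left): buf='WCIVW' cursor=4
After op 5 (backspace): buf='WCIW' cursor=3
After op 6 (home): buf='WCIW' cursor=0
After op 7 (left): buf='WCIW' cursor=0
After op 8 (insert('C')): buf='CWCIW' cursor=1
After op 9 (delete): buf='CCIW' cursor=1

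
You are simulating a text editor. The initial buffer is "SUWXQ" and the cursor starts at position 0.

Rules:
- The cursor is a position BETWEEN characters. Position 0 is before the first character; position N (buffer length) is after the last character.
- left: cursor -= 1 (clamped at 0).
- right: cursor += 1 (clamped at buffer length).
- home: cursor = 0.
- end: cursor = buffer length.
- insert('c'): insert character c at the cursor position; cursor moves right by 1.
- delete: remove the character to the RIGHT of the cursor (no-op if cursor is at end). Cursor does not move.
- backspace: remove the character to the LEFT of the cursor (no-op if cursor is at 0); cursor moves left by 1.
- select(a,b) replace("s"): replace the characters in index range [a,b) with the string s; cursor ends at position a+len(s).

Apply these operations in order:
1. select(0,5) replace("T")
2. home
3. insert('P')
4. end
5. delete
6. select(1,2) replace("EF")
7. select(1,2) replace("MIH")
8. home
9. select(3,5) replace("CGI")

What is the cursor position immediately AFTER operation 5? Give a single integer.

Answer: 2

Derivation:
After op 1 (select(0,5) replace("T")): buf='T' cursor=1
After op 2 (home): buf='T' cursor=0
After op 3 (insert('P')): buf='PT' cursor=1
After op 4 (end): buf='PT' cursor=2
After op 5 (delete): buf='PT' cursor=2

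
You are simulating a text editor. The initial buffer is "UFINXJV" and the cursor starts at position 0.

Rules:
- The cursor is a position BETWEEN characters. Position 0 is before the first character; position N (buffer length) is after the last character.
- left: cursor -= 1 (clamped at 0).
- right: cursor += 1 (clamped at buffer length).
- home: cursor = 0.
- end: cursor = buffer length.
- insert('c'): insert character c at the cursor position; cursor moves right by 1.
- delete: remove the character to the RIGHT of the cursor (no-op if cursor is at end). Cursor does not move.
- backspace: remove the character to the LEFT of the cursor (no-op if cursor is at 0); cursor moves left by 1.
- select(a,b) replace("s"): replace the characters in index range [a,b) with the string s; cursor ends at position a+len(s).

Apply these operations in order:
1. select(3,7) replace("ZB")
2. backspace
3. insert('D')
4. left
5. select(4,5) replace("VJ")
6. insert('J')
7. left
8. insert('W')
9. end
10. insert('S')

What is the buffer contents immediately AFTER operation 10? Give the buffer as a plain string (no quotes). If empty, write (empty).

After op 1 (select(3,7) replace("ZB")): buf='UFIZB' cursor=5
After op 2 (backspace): buf='UFIZ' cursor=4
After op 3 (insert('D')): buf='UFIZD' cursor=5
After op 4 (left): buf='UFIZD' cursor=4
After op 5 (select(4,5) replace("VJ")): buf='UFIZVJ' cursor=6
After op 6 (insert('J')): buf='UFIZVJJ' cursor=7
After op 7 (left): buf='UFIZVJJ' cursor=6
After op 8 (insert('W')): buf='UFIZVJWJ' cursor=7
After op 9 (end): buf='UFIZVJWJ' cursor=8
After op 10 (insert('S')): buf='UFIZVJWJS' cursor=9

Answer: UFIZVJWJS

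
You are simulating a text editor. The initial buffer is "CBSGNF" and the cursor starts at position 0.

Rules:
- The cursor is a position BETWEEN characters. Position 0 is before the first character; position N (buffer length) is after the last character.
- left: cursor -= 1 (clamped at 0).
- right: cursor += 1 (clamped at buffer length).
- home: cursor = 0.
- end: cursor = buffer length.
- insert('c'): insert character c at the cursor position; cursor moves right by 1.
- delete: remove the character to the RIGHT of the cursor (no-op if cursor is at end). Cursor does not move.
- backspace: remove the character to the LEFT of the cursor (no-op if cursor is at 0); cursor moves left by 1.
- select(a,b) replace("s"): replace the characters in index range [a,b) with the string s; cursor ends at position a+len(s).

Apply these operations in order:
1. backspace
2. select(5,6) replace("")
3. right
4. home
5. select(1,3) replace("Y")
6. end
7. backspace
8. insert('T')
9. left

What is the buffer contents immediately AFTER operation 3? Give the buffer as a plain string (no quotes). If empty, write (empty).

Answer: CBSGN

Derivation:
After op 1 (backspace): buf='CBSGNF' cursor=0
After op 2 (select(5,6) replace("")): buf='CBSGN' cursor=5
After op 3 (right): buf='CBSGN' cursor=5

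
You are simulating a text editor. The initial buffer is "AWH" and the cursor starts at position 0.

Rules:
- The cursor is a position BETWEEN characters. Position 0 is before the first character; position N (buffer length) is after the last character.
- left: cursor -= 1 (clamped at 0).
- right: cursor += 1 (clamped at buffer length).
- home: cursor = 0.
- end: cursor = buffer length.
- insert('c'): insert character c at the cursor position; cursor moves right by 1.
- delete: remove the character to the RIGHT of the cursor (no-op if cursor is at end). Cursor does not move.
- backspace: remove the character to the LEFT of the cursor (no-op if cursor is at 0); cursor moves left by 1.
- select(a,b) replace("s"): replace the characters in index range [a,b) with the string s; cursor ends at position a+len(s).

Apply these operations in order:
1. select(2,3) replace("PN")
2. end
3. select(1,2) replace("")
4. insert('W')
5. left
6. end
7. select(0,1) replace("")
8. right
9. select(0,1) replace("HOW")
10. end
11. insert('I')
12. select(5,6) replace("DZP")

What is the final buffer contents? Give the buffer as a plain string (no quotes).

After op 1 (select(2,3) replace("PN")): buf='AWPN' cursor=4
After op 2 (end): buf='AWPN' cursor=4
After op 3 (select(1,2) replace("")): buf='APN' cursor=1
After op 4 (insert('W')): buf='AWPN' cursor=2
After op 5 (left): buf='AWPN' cursor=1
After op 6 (end): buf='AWPN' cursor=4
After op 7 (select(0,1) replace("")): buf='WPN' cursor=0
After op 8 (right): buf='WPN' cursor=1
After op 9 (select(0,1) replace("HOW")): buf='HOWPN' cursor=3
After op 10 (end): buf='HOWPN' cursor=5
After op 11 (insert('I')): buf='HOWPNI' cursor=6
After op 12 (select(5,6) replace("DZP")): buf='HOWPNDZP' cursor=8

Answer: HOWPNDZP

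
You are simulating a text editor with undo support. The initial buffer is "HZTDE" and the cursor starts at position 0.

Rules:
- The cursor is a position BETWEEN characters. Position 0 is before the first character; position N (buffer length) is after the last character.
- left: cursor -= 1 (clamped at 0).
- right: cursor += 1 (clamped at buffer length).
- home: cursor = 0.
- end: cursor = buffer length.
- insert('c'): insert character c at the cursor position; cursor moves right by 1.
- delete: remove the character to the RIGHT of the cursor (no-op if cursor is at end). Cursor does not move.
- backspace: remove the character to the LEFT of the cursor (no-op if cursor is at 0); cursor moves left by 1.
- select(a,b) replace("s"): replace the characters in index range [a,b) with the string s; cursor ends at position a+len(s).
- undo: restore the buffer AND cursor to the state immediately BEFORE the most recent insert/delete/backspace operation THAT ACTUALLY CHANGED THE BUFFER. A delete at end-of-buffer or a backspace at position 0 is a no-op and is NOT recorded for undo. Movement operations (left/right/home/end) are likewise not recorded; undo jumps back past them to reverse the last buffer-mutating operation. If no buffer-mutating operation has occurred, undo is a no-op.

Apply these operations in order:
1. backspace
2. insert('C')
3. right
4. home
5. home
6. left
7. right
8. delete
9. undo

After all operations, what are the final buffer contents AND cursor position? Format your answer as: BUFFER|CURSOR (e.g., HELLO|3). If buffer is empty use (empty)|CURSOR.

Answer: CHZTDE|1

Derivation:
After op 1 (backspace): buf='HZTDE' cursor=0
After op 2 (insert('C')): buf='CHZTDE' cursor=1
After op 3 (right): buf='CHZTDE' cursor=2
After op 4 (home): buf='CHZTDE' cursor=0
After op 5 (home): buf='CHZTDE' cursor=0
After op 6 (left): buf='CHZTDE' cursor=0
After op 7 (right): buf='CHZTDE' cursor=1
After op 8 (delete): buf='CZTDE' cursor=1
After op 9 (undo): buf='CHZTDE' cursor=1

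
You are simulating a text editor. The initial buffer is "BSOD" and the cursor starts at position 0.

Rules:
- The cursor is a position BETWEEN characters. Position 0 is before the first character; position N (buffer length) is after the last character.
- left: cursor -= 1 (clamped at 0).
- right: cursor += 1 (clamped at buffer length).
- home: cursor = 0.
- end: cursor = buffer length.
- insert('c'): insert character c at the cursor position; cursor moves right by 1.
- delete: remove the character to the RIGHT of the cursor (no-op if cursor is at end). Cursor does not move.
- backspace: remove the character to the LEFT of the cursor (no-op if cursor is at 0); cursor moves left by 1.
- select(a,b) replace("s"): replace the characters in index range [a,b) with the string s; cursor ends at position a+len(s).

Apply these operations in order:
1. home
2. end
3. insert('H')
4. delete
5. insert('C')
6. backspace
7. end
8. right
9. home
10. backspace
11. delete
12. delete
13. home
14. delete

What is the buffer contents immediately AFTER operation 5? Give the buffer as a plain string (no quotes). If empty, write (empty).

After op 1 (home): buf='BSOD' cursor=0
After op 2 (end): buf='BSOD' cursor=4
After op 3 (insert('H')): buf='BSODH' cursor=5
After op 4 (delete): buf='BSODH' cursor=5
After op 5 (insert('C')): buf='BSODHC' cursor=6

Answer: BSODHC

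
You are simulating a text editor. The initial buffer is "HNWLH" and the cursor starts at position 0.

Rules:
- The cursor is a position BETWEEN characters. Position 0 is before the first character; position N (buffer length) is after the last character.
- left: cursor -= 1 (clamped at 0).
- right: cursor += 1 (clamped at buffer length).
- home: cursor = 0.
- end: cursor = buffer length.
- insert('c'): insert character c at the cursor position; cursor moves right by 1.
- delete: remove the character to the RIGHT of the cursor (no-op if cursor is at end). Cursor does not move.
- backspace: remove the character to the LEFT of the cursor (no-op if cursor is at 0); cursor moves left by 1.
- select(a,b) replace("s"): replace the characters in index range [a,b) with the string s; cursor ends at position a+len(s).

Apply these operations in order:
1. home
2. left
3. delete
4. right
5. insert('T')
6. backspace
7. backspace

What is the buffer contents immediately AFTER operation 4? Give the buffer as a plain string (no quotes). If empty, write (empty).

After op 1 (home): buf='HNWLH' cursor=0
After op 2 (left): buf='HNWLH' cursor=0
After op 3 (delete): buf='NWLH' cursor=0
After op 4 (right): buf='NWLH' cursor=1

Answer: NWLH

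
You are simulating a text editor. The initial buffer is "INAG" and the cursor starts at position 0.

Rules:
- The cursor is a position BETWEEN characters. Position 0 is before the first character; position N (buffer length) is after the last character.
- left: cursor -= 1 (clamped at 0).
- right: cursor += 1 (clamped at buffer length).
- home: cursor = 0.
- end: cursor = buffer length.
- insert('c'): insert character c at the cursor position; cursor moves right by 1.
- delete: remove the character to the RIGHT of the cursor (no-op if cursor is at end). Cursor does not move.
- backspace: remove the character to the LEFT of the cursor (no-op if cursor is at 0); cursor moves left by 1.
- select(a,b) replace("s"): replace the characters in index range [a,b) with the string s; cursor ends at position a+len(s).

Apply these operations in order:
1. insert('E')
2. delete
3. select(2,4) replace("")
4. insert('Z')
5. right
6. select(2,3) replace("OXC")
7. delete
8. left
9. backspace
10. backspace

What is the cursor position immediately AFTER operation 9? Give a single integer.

Answer: 3

Derivation:
After op 1 (insert('E')): buf='EINAG' cursor=1
After op 2 (delete): buf='ENAG' cursor=1
After op 3 (select(2,4) replace("")): buf='EN' cursor=2
After op 4 (insert('Z')): buf='ENZ' cursor=3
After op 5 (right): buf='ENZ' cursor=3
After op 6 (select(2,3) replace("OXC")): buf='ENOXC' cursor=5
After op 7 (delete): buf='ENOXC' cursor=5
After op 8 (left): buf='ENOXC' cursor=4
After op 9 (backspace): buf='ENOC' cursor=3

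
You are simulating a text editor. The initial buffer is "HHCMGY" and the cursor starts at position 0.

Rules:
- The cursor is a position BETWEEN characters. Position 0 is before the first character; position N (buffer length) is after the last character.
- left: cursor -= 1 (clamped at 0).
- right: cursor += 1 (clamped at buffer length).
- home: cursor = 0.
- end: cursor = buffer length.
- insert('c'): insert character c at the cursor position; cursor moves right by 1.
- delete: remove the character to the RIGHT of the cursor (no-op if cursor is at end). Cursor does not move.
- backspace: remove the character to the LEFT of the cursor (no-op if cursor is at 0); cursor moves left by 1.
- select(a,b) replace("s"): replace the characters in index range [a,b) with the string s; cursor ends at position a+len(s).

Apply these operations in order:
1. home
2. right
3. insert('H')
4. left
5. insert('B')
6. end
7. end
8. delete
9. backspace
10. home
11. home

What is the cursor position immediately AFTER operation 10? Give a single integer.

After op 1 (home): buf='HHCMGY' cursor=0
After op 2 (right): buf='HHCMGY' cursor=1
After op 3 (insert('H')): buf='HHHCMGY' cursor=2
After op 4 (left): buf='HHHCMGY' cursor=1
After op 5 (insert('B')): buf='HBHHCMGY' cursor=2
After op 6 (end): buf='HBHHCMGY' cursor=8
After op 7 (end): buf='HBHHCMGY' cursor=8
After op 8 (delete): buf='HBHHCMGY' cursor=8
After op 9 (backspace): buf='HBHHCMG' cursor=7
After op 10 (home): buf='HBHHCMG' cursor=0

Answer: 0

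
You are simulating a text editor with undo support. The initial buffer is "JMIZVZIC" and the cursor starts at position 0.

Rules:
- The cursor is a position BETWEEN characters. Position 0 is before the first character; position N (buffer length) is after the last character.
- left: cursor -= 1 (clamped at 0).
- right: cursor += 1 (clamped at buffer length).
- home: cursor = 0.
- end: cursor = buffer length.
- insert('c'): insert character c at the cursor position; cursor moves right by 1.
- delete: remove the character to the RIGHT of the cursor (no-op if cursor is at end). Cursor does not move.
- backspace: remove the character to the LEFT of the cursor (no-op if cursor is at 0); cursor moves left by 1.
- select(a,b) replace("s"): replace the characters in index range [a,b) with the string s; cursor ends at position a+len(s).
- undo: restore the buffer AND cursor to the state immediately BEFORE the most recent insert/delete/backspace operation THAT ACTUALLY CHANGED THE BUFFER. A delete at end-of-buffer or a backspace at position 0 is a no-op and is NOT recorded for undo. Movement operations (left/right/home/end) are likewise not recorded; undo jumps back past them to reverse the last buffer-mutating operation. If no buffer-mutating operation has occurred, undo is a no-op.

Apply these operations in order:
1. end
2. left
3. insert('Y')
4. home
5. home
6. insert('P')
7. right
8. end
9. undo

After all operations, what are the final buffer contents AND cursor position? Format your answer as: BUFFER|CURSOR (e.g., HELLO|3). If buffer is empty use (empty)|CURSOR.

Answer: JMIZVZIYC|0

Derivation:
After op 1 (end): buf='JMIZVZIC' cursor=8
After op 2 (left): buf='JMIZVZIC' cursor=7
After op 3 (insert('Y')): buf='JMIZVZIYC' cursor=8
After op 4 (home): buf='JMIZVZIYC' cursor=0
After op 5 (home): buf='JMIZVZIYC' cursor=0
After op 6 (insert('P')): buf='PJMIZVZIYC' cursor=1
After op 7 (right): buf='PJMIZVZIYC' cursor=2
After op 8 (end): buf='PJMIZVZIYC' cursor=10
After op 9 (undo): buf='JMIZVZIYC' cursor=0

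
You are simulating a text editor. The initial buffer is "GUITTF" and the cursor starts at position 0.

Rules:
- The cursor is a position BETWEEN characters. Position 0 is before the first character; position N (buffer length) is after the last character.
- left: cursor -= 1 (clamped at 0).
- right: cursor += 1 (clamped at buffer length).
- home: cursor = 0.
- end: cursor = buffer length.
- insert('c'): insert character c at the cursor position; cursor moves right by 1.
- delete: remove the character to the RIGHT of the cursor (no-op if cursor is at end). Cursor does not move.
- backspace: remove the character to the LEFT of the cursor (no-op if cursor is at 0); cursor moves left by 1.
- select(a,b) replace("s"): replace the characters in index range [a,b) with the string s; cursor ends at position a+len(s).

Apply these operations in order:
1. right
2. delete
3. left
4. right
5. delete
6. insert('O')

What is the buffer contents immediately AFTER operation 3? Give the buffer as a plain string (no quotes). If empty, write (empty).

Answer: GITTF

Derivation:
After op 1 (right): buf='GUITTF' cursor=1
After op 2 (delete): buf='GITTF' cursor=1
After op 3 (left): buf='GITTF' cursor=0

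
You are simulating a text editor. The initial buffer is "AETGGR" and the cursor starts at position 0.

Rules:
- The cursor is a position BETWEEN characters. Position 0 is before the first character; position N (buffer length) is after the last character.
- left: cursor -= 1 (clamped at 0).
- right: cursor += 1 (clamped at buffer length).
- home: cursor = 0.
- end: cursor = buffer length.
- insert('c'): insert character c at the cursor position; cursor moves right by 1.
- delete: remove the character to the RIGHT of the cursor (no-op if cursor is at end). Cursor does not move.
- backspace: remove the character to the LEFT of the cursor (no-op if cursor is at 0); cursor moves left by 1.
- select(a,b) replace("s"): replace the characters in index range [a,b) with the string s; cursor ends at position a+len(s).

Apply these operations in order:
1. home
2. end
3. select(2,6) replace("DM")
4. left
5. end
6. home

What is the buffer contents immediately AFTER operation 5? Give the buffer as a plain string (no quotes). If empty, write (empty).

After op 1 (home): buf='AETGGR' cursor=0
After op 2 (end): buf='AETGGR' cursor=6
After op 3 (select(2,6) replace("DM")): buf='AEDM' cursor=4
After op 4 (left): buf='AEDM' cursor=3
After op 5 (end): buf='AEDM' cursor=4

Answer: AEDM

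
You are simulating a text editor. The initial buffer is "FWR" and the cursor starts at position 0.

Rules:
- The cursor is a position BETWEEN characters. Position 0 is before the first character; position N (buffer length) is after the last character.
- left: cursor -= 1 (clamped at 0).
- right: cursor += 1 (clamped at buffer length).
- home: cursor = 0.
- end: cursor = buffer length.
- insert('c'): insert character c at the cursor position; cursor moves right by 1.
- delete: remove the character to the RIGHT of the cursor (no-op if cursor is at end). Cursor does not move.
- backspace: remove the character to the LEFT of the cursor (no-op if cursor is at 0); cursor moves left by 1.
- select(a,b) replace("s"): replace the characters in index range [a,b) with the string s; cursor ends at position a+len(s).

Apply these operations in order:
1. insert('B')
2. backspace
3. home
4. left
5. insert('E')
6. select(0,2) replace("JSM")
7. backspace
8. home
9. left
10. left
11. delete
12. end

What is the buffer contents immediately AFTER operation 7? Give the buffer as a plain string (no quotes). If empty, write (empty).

After op 1 (insert('B')): buf='BFWR' cursor=1
After op 2 (backspace): buf='FWR' cursor=0
After op 3 (home): buf='FWR' cursor=0
After op 4 (left): buf='FWR' cursor=0
After op 5 (insert('E')): buf='EFWR' cursor=1
After op 6 (select(0,2) replace("JSM")): buf='JSMWR' cursor=3
After op 7 (backspace): buf='JSWR' cursor=2

Answer: JSWR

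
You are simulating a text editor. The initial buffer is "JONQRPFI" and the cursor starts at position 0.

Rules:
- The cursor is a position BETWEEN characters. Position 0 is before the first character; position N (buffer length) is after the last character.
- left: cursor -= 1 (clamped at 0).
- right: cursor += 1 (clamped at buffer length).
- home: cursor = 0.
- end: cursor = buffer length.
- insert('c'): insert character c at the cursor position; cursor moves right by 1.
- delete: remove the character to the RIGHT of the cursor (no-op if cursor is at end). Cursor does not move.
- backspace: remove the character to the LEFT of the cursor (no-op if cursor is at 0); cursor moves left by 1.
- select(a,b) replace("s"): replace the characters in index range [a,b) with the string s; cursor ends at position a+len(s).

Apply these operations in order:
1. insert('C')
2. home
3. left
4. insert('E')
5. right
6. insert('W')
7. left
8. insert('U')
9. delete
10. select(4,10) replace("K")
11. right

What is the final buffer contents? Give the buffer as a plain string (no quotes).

Answer: ECUJKI

Derivation:
After op 1 (insert('C')): buf='CJONQRPFI' cursor=1
After op 2 (home): buf='CJONQRPFI' cursor=0
After op 3 (left): buf='CJONQRPFI' cursor=0
After op 4 (insert('E')): buf='ECJONQRPFI' cursor=1
After op 5 (right): buf='ECJONQRPFI' cursor=2
After op 6 (insert('W')): buf='ECWJONQRPFI' cursor=3
After op 7 (left): buf='ECWJONQRPFI' cursor=2
After op 8 (insert('U')): buf='ECUWJONQRPFI' cursor=3
After op 9 (delete): buf='ECUJONQRPFI' cursor=3
After op 10 (select(4,10) replace("K")): buf='ECUJKI' cursor=5
After op 11 (right): buf='ECUJKI' cursor=6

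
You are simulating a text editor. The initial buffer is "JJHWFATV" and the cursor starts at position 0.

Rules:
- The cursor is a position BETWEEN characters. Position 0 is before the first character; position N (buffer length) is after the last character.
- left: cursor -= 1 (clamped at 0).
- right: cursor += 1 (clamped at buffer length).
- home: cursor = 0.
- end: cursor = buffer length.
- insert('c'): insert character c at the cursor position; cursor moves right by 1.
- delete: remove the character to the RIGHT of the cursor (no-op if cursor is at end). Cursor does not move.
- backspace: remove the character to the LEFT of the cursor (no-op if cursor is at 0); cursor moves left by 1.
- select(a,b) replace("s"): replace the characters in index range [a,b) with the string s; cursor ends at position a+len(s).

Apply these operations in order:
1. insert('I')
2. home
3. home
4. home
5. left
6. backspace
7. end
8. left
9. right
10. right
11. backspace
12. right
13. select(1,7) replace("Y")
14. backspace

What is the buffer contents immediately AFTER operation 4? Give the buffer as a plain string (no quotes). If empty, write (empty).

After op 1 (insert('I')): buf='IJJHWFATV' cursor=1
After op 2 (home): buf='IJJHWFATV' cursor=0
After op 3 (home): buf='IJJHWFATV' cursor=0
After op 4 (home): buf='IJJHWFATV' cursor=0

Answer: IJJHWFATV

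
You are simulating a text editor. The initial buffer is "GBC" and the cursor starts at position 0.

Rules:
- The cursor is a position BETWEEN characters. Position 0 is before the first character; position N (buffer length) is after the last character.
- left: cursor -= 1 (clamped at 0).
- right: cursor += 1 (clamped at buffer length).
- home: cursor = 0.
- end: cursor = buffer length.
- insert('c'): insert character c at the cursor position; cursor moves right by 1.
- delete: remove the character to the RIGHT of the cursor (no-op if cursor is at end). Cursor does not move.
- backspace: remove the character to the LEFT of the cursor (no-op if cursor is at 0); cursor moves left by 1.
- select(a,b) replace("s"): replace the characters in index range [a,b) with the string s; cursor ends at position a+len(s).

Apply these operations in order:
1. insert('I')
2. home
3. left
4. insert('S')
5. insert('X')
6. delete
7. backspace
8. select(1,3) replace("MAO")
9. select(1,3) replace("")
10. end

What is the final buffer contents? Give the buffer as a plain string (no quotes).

Answer: SOC

Derivation:
After op 1 (insert('I')): buf='IGBC' cursor=1
After op 2 (home): buf='IGBC' cursor=0
After op 3 (left): buf='IGBC' cursor=0
After op 4 (insert('S')): buf='SIGBC' cursor=1
After op 5 (insert('X')): buf='SXIGBC' cursor=2
After op 6 (delete): buf='SXGBC' cursor=2
After op 7 (backspace): buf='SGBC' cursor=1
After op 8 (select(1,3) replace("MAO")): buf='SMAOC' cursor=4
After op 9 (select(1,3) replace("")): buf='SOC' cursor=1
After op 10 (end): buf='SOC' cursor=3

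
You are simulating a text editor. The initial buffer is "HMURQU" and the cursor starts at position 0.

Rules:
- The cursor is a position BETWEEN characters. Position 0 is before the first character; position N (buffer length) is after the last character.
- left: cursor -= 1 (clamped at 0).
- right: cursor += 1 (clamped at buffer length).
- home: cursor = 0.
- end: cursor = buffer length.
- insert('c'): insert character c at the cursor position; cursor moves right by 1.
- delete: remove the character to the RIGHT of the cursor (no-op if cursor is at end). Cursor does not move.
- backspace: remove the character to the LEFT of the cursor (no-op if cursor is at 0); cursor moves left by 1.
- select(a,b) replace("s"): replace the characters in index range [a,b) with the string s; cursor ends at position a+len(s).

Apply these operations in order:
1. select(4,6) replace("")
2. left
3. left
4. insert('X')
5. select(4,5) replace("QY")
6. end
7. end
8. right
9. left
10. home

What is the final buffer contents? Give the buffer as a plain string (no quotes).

After op 1 (select(4,6) replace("")): buf='HMUR' cursor=4
After op 2 (left): buf='HMUR' cursor=3
After op 3 (left): buf='HMUR' cursor=2
After op 4 (insert('X')): buf='HMXUR' cursor=3
After op 5 (select(4,5) replace("QY")): buf='HMXUQY' cursor=6
After op 6 (end): buf='HMXUQY' cursor=6
After op 7 (end): buf='HMXUQY' cursor=6
After op 8 (right): buf='HMXUQY' cursor=6
After op 9 (left): buf='HMXUQY' cursor=5
After op 10 (home): buf='HMXUQY' cursor=0

Answer: HMXUQY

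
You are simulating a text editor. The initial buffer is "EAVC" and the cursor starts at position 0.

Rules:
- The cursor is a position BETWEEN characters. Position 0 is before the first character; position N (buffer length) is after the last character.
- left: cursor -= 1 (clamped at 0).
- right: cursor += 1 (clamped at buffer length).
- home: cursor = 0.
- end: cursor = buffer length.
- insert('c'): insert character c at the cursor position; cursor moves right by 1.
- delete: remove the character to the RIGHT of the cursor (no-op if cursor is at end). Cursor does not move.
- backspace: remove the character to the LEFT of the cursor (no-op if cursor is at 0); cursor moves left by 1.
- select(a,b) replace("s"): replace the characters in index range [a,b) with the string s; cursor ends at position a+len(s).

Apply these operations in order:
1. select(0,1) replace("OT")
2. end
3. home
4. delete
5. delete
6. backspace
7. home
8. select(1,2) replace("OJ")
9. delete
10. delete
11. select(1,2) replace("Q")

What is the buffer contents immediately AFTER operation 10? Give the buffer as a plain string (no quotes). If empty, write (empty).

Answer: AOJ

Derivation:
After op 1 (select(0,1) replace("OT")): buf='OTAVC' cursor=2
After op 2 (end): buf='OTAVC' cursor=5
After op 3 (home): buf='OTAVC' cursor=0
After op 4 (delete): buf='TAVC' cursor=0
After op 5 (delete): buf='AVC' cursor=0
After op 6 (backspace): buf='AVC' cursor=0
After op 7 (home): buf='AVC' cursor=0
After op 8 (select(1,2) replace("OJ")): buf='AOJC' cursor=3
After op 9 (delete): buf='AOJ' cursor=3
After op 10 (delete): buf='AOJ' cursor=3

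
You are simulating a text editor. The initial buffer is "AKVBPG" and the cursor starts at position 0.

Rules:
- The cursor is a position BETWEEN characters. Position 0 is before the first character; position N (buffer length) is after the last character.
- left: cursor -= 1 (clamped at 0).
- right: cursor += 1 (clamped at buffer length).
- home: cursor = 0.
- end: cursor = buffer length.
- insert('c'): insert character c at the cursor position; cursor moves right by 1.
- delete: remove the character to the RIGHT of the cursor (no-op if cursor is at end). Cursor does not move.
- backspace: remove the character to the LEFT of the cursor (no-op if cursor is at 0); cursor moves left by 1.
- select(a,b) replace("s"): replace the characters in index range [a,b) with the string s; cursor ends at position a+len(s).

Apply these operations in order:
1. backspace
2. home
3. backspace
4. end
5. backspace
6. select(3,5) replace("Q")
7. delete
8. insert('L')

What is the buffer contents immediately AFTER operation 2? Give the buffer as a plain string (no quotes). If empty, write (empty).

Answer: AKVBPG

Derivation:
After op 1 (backspace): buf='AKVBPG' cursor=0
After op 2 (home): buf='AKVBPG' cursor=0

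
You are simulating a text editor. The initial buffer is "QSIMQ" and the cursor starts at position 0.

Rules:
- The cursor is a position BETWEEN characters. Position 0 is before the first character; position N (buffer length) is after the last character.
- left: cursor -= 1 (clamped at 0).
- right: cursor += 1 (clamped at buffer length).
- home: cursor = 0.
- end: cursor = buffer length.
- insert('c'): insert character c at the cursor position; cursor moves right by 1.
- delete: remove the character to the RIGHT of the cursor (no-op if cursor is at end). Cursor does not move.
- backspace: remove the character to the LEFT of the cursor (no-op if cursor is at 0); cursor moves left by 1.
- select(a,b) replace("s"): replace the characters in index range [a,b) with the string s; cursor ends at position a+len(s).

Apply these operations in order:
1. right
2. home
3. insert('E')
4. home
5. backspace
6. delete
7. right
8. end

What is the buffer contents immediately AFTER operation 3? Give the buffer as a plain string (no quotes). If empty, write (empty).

After op 1 (right): buf='QSIMQ' cursor=1
After op 2 (home): buf='QSIMQ' cursor=0
After op 3 (insert('E')): buf='EQSIMQ' cursor=1

Answer: EQSIMQ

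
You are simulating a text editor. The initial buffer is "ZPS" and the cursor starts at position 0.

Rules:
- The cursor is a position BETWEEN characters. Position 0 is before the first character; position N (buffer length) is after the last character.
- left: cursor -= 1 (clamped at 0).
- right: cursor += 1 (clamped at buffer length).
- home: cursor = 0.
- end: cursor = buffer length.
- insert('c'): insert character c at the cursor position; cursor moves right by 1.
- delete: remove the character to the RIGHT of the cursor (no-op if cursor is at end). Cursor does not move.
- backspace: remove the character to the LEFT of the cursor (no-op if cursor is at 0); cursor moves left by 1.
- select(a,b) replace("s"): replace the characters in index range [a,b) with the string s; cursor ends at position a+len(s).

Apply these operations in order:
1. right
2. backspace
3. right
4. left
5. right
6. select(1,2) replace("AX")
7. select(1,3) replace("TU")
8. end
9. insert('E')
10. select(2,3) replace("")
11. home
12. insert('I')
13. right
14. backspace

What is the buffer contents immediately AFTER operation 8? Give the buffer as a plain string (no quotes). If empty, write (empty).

After op 1 (right): buf='ZPS' cursor=1
After op 2 (backspace): buf='PS' cursor=0
After op 3 (right): buf='PS' cursor=1
After op 4 (left): buf='PS' cursor=0
After op 5 (right): buf='PS' cursor=1
After op 6 (select(1,2) replace("AX")): buf='PAX' cursor=3
After op 7 (select(1,3) replace("TU")): buf='PTU' cursor=3
After op 8 (end): buf='PTU' cursor=3

Answer: PTU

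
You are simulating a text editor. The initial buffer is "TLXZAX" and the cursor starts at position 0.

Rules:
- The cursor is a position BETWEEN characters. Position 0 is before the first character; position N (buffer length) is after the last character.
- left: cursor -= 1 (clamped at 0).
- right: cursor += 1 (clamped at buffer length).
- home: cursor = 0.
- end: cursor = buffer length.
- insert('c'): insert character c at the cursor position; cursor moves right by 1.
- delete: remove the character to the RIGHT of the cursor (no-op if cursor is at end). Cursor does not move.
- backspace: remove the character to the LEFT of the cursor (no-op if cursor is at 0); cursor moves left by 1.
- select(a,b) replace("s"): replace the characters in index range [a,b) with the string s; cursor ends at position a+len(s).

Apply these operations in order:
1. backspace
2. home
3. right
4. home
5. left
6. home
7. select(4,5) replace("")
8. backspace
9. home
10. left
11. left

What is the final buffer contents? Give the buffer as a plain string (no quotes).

Answer: TLXX

Derivation:
After op 1 (backspace): buf='TLXZAX' cursor=0
After op 2 (home): buf='TLXZAX' cursor=0
After op 3 (right): buf='TLXZAX' cursor=1
After op 4 (home): buf='TLXZAX' cursor=0
After op 5 (left): buf='TLXZAX' cursor=0
After op 6 (home): buf='TLXZAX' cursor=0
After op 7 (select(4,5) replace("")): buf='TLXZX' cursor=4
After op 8 (backspace): buf='TLXX' cursor=3
After op 9 (home): buf='TLXX' cursor=0
After op 10 (left): buf='TLXX' cursor=0
After op 11 (left): buf='TLXX' cursor=0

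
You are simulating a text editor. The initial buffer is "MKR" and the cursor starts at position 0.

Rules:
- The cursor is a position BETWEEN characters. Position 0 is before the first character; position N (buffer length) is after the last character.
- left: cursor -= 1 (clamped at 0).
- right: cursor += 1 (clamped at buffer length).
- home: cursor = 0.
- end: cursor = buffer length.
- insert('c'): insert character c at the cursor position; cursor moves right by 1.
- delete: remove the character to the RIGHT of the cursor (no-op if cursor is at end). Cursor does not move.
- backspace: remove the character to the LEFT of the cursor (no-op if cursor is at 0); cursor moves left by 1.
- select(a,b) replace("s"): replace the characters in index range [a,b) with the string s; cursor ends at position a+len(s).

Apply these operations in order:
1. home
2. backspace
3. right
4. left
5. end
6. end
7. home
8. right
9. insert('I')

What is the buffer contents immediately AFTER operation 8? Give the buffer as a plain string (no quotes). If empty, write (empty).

After op 1 (home): buf='MKR' cursor=0
After op 2 (backspace): buf='MKR' cursor=0
After op 3 (right): buf='MKR' cursor=1
After op 4 (left): buf='MKR' cursor=0
After op 5 (end): buf='MKR' cursor=3
After op 6 (end): buf='MKR' cursor=3
After op 7 (home): buf='MKR' cursor=0
After op 8 (right): buf='MKR' cursor=1

Answer: MKR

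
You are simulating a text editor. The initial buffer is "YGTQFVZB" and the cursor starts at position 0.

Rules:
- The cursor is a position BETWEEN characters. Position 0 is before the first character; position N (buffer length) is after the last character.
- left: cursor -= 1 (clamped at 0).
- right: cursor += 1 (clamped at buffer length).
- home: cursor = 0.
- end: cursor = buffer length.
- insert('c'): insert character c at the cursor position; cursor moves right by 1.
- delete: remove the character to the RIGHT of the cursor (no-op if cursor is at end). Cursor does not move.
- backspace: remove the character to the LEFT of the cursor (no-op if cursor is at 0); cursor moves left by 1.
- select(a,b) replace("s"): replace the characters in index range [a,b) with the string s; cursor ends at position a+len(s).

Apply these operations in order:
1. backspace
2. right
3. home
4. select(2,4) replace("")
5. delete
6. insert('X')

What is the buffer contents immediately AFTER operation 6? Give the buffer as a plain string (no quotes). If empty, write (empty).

After op 1 (backspace): buf='YGTQFVZB' cursor=0
After op 2 (right): buf='YGTQFVZB' cursor=1
After op 3 (home): buf='YGTQFVZB' cursor=0
After op 4 (select(2,4) replace("")): buf='YGFVZB' cursor=2
After op 5 (delete): buf='YGVZB' cursor=2
After op 6 (insert('X')): buf='YGXVZB' cursor=3

Answer: YGXVZB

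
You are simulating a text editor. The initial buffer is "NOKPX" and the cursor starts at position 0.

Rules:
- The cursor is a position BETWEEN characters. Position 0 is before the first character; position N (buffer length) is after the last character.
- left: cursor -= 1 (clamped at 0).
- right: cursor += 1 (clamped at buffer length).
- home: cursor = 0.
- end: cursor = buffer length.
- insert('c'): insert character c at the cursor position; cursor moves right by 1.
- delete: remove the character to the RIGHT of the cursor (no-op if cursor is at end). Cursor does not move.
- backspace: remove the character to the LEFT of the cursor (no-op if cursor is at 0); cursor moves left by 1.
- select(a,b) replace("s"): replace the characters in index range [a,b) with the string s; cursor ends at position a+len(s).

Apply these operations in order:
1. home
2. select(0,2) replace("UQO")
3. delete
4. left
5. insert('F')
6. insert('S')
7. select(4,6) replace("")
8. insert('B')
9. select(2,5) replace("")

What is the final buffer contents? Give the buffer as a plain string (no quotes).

After op 1 (home): buf='NOKPX' cursor=0
After op 2 (select(0,2) replace("UQO")): buf='UQOKPX' cursor=3
After op 3 (delete): buf='UQOPX' cursor=3
After op 4 (left): buf='UQOPX' cursor=2
After op 5 (insert('F')): buf='UQFOPX' cursor=3
After op 6 (insert('S')): buf='UQFSOPX' cursor=4
After op 7 (select(4,6) replace("")): buf='UQFSX' cursor=4
After op 8 (insert('B')): buf='UQFSBX' cursor=5
After op 9 (select(2,5) replace("")): buf='UQX' cursor=2

Answer: UQX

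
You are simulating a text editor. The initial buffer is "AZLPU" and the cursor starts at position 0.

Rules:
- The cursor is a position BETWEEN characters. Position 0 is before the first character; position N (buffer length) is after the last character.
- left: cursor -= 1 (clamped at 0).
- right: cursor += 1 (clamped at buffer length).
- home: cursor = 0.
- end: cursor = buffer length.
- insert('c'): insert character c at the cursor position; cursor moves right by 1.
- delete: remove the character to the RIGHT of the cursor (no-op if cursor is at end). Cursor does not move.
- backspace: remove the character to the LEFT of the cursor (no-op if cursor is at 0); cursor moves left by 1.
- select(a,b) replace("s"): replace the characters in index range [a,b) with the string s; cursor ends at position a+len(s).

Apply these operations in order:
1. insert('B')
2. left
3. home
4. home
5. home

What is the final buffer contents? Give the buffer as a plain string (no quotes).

After op 1 (insert('B')): buf='BAZLPU' cursor=1
After op 2 (left): buf='BAZLPU' cursor=0
After op 3 (home): buf='BAZLPU' cursor=0
After op 4 (home): buf='BAZLPU' cursor=0
After op 5 (home): buf='BAZLPU' cursor=0

Answer: BAZLPU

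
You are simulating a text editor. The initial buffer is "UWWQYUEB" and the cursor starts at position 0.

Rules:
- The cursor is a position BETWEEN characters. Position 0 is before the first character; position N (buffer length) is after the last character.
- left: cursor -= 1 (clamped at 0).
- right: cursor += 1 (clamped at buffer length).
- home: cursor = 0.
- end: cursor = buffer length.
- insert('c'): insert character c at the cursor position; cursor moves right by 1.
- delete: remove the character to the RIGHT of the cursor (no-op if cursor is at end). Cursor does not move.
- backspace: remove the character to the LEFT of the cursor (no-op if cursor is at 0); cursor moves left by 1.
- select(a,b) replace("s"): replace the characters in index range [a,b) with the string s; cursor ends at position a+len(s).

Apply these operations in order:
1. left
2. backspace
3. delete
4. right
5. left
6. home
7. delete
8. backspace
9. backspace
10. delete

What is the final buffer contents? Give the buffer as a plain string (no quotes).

Answer: QYUEB

Derivation:
After op 1 (left): buf='UWWQYUEB' cursor=0
After op 2 (backspace): buf='UWWQYUEB' cursor=0
After op 3 (delete): buf='WWQYUEB' cursor=0
After op 4 (right): buf='WWQYUEB' cursor=1
After op 5 (left): buf='WWQYUEB' cursor=0
After op 6 (home): buf='WWQYUEB' cursor=0
After op 7 (delete): buf='WQYUEB' cursor=0
After op 8 (backspace): buf='WQYUEB' cursor=0
After op 9 (backspace): buf='WQYUEB' cursor=0
After op 10 (delete): buf='QYUEB' cursor=0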